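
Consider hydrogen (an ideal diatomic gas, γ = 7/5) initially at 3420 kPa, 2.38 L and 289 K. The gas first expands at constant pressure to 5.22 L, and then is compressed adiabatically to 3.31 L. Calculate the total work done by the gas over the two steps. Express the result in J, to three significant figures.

Step 1 (isobaric): W = PΔV = (3420 kPa)(5.22 − 2.38 L) = 9713 J.
After step 1: P = 3420 kPa, V = 5.22 L, T = 633.9 K.
Step 2 (adiabatic): W = (P₁V₁ − P₂V₂)/(γ−1) = (17852 − 21421)/0.4 = -8921 J.
W_total = 9713 − 8921 = 792.1 J.

W_total ≈ 792 J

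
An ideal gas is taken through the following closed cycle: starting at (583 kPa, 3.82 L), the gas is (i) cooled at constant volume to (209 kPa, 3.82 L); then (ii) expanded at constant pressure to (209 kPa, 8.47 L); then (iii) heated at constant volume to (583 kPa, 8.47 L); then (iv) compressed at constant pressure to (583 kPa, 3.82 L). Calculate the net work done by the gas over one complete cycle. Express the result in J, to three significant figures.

Constant-volume legs do no work.
W(ii) = (209)(8.47 − 3.82) = 971.9 J; W(iv) = (583)(3.82 − 8.47) = -2711 J.
W_net = 971.9 − 2711 = -1739 J (the counter-clockwise enclosed area).

W_net ≈ -1740 J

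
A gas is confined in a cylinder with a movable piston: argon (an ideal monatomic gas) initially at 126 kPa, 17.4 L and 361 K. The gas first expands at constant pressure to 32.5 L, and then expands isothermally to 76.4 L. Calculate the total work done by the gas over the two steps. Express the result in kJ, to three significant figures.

W_total ≈ 5.40 kJ

Step 1 (isobaric): W = PΔV = (126 kPa)(32.5 − 17.4 L) = 1903 J.
After step 1: P = 126 kPa, V = 32.5 L, T = 674.3 K.
Step 2 (isothermal): W = P₁V₁ ln(V₂/V₁) = (4095) ln(76.4/32.5) = 3500 J.
W_total = 1903 + 3500 = 5403 J.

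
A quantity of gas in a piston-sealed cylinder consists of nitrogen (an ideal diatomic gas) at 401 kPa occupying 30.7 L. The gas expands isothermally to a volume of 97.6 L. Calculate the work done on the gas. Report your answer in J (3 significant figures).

W ≈ -14200 J

Isothermal: W = nRT ln(V₂/V₁) = P₁V₁ ln(V₂/V₁).
P₁V₁ = (401 kPa)(30.7 L) = 12311 J.
W = 12311 × ln(97.6/30.7) = 12311 × 1.157
W_by_gas = 14239 J; work on gas = −W_by = -14239 J.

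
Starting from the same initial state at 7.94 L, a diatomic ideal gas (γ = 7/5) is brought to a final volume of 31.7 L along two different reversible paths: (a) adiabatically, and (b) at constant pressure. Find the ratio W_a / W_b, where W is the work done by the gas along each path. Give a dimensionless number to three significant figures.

Path (a) adiabatic: W = P₁V₁(1 − (V₁/V₂)^(γ−1))/(γ−1) → W_a/(P₁V₁) = 1.063.
Path (b) isobaric: W = P₁(V₂ − V₁) → W_b/(P₁V₁) = 2.992.
W_a / W_b = 1.063 / 2.992 = 0.3552.

W_a / W_b ≈ 0.355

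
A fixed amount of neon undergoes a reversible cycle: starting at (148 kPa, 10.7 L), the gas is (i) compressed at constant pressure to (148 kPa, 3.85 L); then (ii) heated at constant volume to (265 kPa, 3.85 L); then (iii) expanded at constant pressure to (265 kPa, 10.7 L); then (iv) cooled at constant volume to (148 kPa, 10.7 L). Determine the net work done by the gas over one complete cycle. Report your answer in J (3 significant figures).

W_net ≈ 801 J

Constant-volume legs do no work.
W(i) = (148)(3.85 − 10.7) = -1014 J; W(iii) = (265)(10.7 − 3.85) = 1815 J.
W_net = -1014 + 1815 = 801.5 J (the clockwise enclosed area).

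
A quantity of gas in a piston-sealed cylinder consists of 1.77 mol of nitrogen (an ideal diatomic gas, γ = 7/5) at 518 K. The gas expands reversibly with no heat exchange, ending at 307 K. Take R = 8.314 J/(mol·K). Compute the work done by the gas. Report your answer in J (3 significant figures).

W ≈ 7760 J

Adiabatic ⇒ Q = 0, so W_by = −ΔU = nCᵥ(T₁ − T₂).
Cᵥ = 5R/2 = 20.79 J/(mol·K).
W = (1.77)(20.79)(518 − 307) = 7763 J.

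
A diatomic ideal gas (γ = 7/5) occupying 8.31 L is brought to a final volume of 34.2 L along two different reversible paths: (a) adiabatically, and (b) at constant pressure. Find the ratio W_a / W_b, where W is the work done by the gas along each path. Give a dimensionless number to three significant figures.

Path (a) adiabatic: W = P₁V₁(1 − (V₁/V₂)^(γ−1))/(γ−1) → W_a/(P₁V₁) = 1.08.
Path (b) isobaric: W = P₁(V₂ − V₁) → W_b/(P₁V₁) = 3.116.
W_a / W_b = 1.08 / 3.116 = 0.3468.

W_a / W_b ≈ 0.347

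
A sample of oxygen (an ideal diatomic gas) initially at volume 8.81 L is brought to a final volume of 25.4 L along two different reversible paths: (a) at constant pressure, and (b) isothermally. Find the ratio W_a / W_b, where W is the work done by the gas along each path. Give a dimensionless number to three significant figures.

W_a / W_b ≈ 1.78

Path (a) isobaric: W = P₁(V₂ − V₁) → W_a/(P₁V₁) = 1.883.
Path (b) isothermal: W = P₁V₁ ln(V₂/V₁) → W_b/(P₁V₁) = 1.059.
W_a / W_b = 1.883 / 1.059 = 1.778.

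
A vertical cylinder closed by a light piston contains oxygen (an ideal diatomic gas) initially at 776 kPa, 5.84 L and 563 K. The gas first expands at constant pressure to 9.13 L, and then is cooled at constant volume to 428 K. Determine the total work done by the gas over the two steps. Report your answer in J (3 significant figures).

W_total ≈ 2550 J

Step 1 (isobaric): W = PΔV = (776 kPa)(9.13 − 5.84 L) = 2553 J.
Step 2 (isochoric): W = 0 (constant volume).
W_total = 2553 + 0 = 2553 J.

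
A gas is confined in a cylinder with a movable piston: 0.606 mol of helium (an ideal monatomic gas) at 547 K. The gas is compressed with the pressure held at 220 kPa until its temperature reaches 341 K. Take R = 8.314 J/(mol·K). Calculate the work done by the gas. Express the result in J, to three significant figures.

W ≈ -1040 J

Isobaric: W = P ΔV = nR ΔT.
W = (0.606)(8.314)(341 − 547) = -1038 J.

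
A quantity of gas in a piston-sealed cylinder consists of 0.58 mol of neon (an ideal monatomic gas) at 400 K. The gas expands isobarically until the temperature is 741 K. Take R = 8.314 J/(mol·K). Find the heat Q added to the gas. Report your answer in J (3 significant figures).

Q ≈ 4110 J

Isobaric: W = nRΔT = (0.58)(8.314)(341) = 1644 J.
ΔU = nCᵥΔT with Cᵥ = 3R/2: ΔU = (0.58)(12.47)(341) = 2467 J.
Q = ΔU + W = 2467 + 1644 = 4111 J.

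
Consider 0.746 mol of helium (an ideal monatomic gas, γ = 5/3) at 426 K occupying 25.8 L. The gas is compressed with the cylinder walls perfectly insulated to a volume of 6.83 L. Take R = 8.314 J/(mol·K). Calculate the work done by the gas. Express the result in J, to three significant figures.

W ≈ -5650 J

Adiabatic: TV^(γ−1) = const with γ = 5/3.
T₂ = T₁ (V₁/V₂)^(γ−1) = 426 × (25.8/6.83)^0.667 = 426 × 2.425 = 1033 K.
W_by = nCᵥ(T₁ − T₂) = (0.746)(12.47)(426 − 1033) = -5650 J.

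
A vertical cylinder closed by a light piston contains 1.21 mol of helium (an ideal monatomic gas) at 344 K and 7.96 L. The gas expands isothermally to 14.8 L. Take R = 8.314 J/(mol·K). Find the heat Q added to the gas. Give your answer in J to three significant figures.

Q ≈ 2150 J

Isothermal ⇒ ΔU = 0, so Q = W = nRT ln(V₂/V₁).
Q = (1.21)(8.314)(344) ln(14.8/7.96) = 3461 × 0.6202 = 2146 J.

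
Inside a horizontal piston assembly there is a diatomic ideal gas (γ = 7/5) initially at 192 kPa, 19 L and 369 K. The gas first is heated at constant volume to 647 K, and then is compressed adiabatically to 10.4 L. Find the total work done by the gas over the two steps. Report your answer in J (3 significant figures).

W_total ≈ -4360 J

Step 1 (isochoric): W = 0 (constant volume).
After step 1: P = 336.7 kPa (V unchanged).
Step 2 (adiabatic): W = (P₁V₁ − P₂V₂)/(γ−1) = (6396 − 8140)/0.4 = -4359 J.
W_total = 0 − 4359 = -4359 J.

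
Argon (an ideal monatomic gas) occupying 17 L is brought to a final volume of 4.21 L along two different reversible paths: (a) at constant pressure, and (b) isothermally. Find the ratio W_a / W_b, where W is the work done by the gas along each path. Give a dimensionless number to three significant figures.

Path (a) isobaric: W = P₁(V₂ − V₁) → W_a/(P₁V₁) = -0.7524.
Path (b) isothermal: W = P₁V₁ ln(V₂/V₁) → W_b/(P₁V₁) = -1.396.
W_a / W_b = -0.7524 / -1.396 = 0.539.

W_a / W_b ≈ 0.539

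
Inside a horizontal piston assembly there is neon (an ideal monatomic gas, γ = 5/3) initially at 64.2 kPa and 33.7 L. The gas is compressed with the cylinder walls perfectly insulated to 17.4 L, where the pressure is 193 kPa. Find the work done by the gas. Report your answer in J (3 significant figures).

Adiabatic: W = (P₁V₁ − P₂V₂)/(γ − 1) with γ = 5/3.
P₁V₁ = 2164 J, P₂V₂ = 3358 J.
W = (2164 − 3358) / 0.6667 = -1792 J.

W ≈ -1790 J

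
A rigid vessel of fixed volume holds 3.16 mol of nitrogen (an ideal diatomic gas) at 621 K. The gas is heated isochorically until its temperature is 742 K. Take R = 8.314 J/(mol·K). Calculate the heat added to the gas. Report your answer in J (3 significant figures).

Q ≈ 7950 J

Constant volume ⇒ W = 0, so Q = ΔU = nCᵥΔT with Cᵥ = 5R/2 = 20.79 J/(mol·K).
ΔU = (3.16)(20.79)(742 − 621) = 7947 J.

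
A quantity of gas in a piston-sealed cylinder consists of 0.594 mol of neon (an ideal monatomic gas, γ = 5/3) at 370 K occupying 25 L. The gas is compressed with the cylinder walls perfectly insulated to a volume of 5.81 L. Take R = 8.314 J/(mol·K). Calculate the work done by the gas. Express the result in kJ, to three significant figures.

W ≈ -4.51 kJ

Adiabatic: TV^(γ−1) = const with γ = 5/3.
T₂ = T₁ (V₁/V₂)^(γ−1) = 370 × (25/5.81)^0.667 = 370 × 2.646 = 978.8 K.
W_by = nCᵥ(T₁ − T₂) = (0.594)(12.47)(370 − 978.8) = -4510 J.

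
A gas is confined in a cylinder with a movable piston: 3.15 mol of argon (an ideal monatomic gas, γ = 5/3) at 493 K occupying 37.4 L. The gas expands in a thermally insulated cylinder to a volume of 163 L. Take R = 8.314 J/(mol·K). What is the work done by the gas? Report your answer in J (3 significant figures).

W ≈ 12100 J

Adiabatic: TV^(γ−1) = const with γ = 5/3.
T₂ = T₁ (V₁/V₂)^(γ−1) = 493 × (37.4/163)^0.667 = 493 × 0.3748 = 184.8 K.
W_by = nCᵥ(T₁ − T₂) = (3.15)(12.47)(493 − 184.8) = 12108 J.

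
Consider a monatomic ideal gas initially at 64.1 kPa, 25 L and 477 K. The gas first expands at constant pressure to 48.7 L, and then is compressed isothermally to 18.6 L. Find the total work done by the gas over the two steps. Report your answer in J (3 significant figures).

W_total ≈ -1490 J

Step 1 (isobaric): W = PΔV = (64.1 kPa)(48.7 − 25 L) = 1519 J.
After step 1: P = 64.1 kPa, V = 48.7 L, T = 929.2 K.
Step 2 (isothermal): W = P₁V₁ ln(V₂/V₁) = (3122) ln(18.6/48.7) = -3005 J.
W_total = 1519 − 3005 = -1485 J.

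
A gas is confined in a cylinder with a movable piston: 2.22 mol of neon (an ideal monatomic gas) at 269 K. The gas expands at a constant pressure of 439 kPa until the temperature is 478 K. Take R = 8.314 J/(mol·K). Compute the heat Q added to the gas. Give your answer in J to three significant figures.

Q ≈ 9640 J

Isobaric: W = nRΔT = (2.22)(8.314)(209) = 3858 J.
ΔU = nCᵥΔT with Cᵥ = 3R/2: ΔU = (2.22)(12.47)(209) = 5786 J.
Q = ΔU + W = 5786 + 3858 = 9644 J.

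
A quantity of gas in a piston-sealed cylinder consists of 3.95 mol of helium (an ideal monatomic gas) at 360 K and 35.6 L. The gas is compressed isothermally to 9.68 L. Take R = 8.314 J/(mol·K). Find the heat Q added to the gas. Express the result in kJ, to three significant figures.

Isothermal ⇒ ΔU = 0, so Q = W = nRT ln(V₂/V₁).
Q = (3.95)(8.314)(360) ln(9.68/35.6) = 11823 × -1.302 = -15396 J.

Q ≈ -15.4 kJ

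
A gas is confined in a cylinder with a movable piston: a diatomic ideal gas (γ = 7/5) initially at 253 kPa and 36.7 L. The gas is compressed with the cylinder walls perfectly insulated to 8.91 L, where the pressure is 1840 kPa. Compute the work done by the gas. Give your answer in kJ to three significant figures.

Adiabatic: W = (P₁V₁ − P₂V₂)/(γ − 1) with γ = 7/5.
P₁V₁ = 9285 J, P₂V₂ = 16394 J.
W = (9285 − 16394) / 0.4 = -17773 J.

W ≈ -17.8 kJ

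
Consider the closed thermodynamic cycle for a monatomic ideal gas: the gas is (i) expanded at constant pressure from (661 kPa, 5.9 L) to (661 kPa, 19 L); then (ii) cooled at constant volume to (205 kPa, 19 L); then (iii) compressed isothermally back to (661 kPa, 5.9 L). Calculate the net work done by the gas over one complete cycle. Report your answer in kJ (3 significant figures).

W_net ≈ 4.10 kJ

Leg (i): W = PΔV = (661)(19 − 5.9) = 8659 J.
Leg (ii): W = 0.
Leg (iii): W = PᵢVᵢ ln(V_f/Vᵢ) = (3895) ln(5.9/19) = -4555 J.
W_net = 8659 − 4555 = 4104 J.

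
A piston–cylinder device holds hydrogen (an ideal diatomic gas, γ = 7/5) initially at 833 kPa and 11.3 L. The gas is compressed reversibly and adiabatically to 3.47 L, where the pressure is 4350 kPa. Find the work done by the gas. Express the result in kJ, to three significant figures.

Adiabatic: W = (P₁V₁ − P₂V₂)/(γ − 1) with γ = 7/5.
P₁V₁ = 9413 J, P₂V₂ = 15094 J.
W = (9413 − 15094) / 0.4 = -14204 J.

W ≈ -14.2 kJ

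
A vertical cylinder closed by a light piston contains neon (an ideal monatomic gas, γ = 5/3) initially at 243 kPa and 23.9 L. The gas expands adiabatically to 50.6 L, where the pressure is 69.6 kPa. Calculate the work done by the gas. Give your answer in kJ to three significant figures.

Adiabatic: W = (P₁V₁ − P₂V₂)/(γ − 1) with γ = 5/3.
P₁V₁ = 5808 J, P₂V₂ = 3522 J.
W = (5808 − 3522) / 0.6667 = 3429 J.

W ≈ 3.43 kJ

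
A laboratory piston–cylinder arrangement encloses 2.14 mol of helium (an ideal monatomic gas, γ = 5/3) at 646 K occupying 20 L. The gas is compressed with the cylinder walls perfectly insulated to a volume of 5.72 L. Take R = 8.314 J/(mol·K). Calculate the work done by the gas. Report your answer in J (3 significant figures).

W ≈ -22500 J

Adiabatic: TV^(γ−1) = const with γ = 5/3.
T₂ = T₁ (V₁/V₂)^(γ−1) = 646 × (20/5.72)^0.667 = 646 × 2.304 = 1488 K.
W_by = nCᵥ(T₁ − T₂) = (2.14)(12.47)(646 − 1488) = -22476 J.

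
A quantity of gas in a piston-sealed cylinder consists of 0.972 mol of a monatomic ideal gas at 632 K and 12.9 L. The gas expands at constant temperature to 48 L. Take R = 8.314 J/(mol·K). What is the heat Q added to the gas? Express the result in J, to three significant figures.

Q ≈ 6710 J

Isothermal ⇒ ΔU = 0, so Q = W = nRT ln(V₂/V₁).
Q = (0.972)(8.314)(632) ln(48/12.9) = 5107 × 1.314 = 6711 J.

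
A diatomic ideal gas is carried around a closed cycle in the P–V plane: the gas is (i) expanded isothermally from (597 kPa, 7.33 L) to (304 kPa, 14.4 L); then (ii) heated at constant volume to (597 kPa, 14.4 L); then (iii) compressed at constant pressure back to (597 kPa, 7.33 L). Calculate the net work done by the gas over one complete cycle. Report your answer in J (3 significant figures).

W_net ≈ -1270 J

Leg (i): W = PᵢVᵢ ln(V_f/Vᵢ) = (4376) ln(14.4/7.33) = 2955 J.
Leg (ii): W = 0.
Leg (iii): W = PΔV = (597)(7.33 − 14.4) = -4221 J.
W_net = 2955 − 4221 = -1266 J.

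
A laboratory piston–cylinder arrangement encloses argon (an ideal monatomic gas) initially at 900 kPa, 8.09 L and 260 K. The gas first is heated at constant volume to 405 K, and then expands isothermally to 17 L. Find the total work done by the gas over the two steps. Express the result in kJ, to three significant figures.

W_total ≈ 8.42 kJ

Step 1 (isochoric): W = 0 (constant volume).
After step 1: P = 1402 kPa (V unchanged).
Step 2 (isothermal): W = P₁V₁ ln(V₂/V₁) = (11342) ln(17/8.09) = 8422 J.
W_total = 0 + 8422 = 8422 J.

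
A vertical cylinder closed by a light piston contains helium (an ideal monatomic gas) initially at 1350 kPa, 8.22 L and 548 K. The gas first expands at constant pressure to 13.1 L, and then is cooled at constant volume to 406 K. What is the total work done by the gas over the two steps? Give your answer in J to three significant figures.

W_total ≈ 6590 J

Step 1 (isobaric): W = PΔV = (1350 kPa)(13.1 − 8.22 L) = 6588 J.
Step 2 (isochoric): W = 0 (constant volume).
W_total = 6588 + 0 = 6588 J.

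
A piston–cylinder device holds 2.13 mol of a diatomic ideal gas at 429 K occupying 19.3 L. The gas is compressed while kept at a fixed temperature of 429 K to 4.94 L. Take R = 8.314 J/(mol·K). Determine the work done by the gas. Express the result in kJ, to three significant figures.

W ≈ -10.4 kJ

Isothermal: W = nRT ln(V₂/V₁).
W = (2.13)(8.314)(429) × ln(4.94/19.3)
  = 7597 × -1.363
W_by_gas = -10353 J.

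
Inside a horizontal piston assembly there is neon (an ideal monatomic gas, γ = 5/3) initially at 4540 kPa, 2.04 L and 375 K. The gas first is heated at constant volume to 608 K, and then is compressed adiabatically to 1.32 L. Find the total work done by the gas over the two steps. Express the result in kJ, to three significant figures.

W_total ≈ -7.58 kJ

Step 1 (isochoric): W = 0 (constant volume).
After step 1: P = 7361 kPa (V unchanged).
Step 2 (adiabatic): W = (P₁V₁ − P₂V₂)/(γ−1) = (15016 − 20072)/0.667 = -7584 J.
W_total = 0 − 7584 = -7584 J.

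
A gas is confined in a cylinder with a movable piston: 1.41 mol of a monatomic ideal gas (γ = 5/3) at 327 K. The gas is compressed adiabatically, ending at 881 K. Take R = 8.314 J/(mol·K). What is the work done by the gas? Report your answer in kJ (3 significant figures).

W ≈ -9.74 kJ

Adiabatic ⇒ Q = 0, so W_by = −ΔU = nCᵥ(T₁ − T₂).
Cᵥ = 3R/2 = 12.47 J/(mol·K).
W = (1.41)(12.47)(327 − 881) = -9742 J.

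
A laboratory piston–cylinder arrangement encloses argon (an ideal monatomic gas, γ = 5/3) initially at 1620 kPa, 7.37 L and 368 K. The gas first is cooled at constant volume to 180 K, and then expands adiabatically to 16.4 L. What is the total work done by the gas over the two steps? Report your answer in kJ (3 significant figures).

W_total ≈ 3.62 kJ

Step 1 (isochoric): W = 0 (constant volume).
After step 1: P = 792.4 kPa (V unchanged).
Step 2 (adiabatic): W = (P₁V₁ − P₂V₂)/(γ−1) = (5840 − 3426)/0.667 = 3620 J.
W_total = 0 + 3620 = 3620 J.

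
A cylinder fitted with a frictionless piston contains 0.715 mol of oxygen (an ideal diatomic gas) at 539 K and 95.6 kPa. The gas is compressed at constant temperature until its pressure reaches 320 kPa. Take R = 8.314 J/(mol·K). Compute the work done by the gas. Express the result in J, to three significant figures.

W ≈ -3870 J

Isothermal process: W = nRT ln(V₂/V₁) = nRT ln(P₁/P₂).
W = (0.715)(8.314)(539) × ln(95.6/320)
  = 3204 × ln(0.2987) = 3204 × -1.208
W_by_gas = -3871 J.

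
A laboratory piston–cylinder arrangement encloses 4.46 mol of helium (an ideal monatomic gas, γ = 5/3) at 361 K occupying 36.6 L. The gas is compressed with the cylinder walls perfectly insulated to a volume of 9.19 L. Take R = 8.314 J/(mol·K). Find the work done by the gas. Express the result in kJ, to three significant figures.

W ≈ -30.4 kJ

Adiabatic: TV^(γ−1) = const with γ = 5/3.
T₂ = T₁ (V₁/V₂)^(γ−1) = 361 × (36.6/9.19)^0.667 = 361 × 2.513 = 907 K.
W_by = nCᵥ(T₁ − T₂) = (4.46)(12.47)(361 − 907) = -30370 J.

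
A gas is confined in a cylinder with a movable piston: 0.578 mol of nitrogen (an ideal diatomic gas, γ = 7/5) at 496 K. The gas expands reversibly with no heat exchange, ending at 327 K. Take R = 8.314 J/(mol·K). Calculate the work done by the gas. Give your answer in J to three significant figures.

Adiabatic ⇒ Q = 0, so W_by = −ΔU = nCᵥ(T₁ − T₂).
Cᵥ = 5R/2 = 20.79 J/(mol·K).
W = (0.578)(20.79)(496 − 327) = 2030 J.

W ≈ 2030 J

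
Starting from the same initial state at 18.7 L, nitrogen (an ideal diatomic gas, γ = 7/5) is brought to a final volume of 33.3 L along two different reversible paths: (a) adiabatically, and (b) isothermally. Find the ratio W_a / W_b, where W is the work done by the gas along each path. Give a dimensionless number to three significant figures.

W_a / W_b ≈ 0.893

Path (a) adiabatic: W = P₁V₁(1 − (V₁/V₂)^(γ−1))/(γ−1) → W_a/(P₁V₁) = 0.5153.
Path (b) isothermal: W = P₁V₁ ln(V₂/V₁) → W_b/(P₁V₁) = 0.577.
W_a / W_b = 0.5153 / 0.577 = 0.893.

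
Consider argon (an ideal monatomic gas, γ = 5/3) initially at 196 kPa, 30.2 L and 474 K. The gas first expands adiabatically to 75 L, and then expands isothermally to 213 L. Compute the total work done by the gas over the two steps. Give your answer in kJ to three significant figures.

W_total ≈ 7.41 kJ

Step 1 (adiabatic): W = (P₁V₁ − P₂V₂)/(γ−1) = (5919 − 3228)/0.667 = 4037 J.
After step 1: P = 43.04 kPa, V = 75 L, T = 258.5 K.
Step 2 (isothermal): W = P₁V₁ ln(V₂/V₁) = (3228) ln(213/75) = 3369 J.
W_total = 4037 + 3369 = 7406 J.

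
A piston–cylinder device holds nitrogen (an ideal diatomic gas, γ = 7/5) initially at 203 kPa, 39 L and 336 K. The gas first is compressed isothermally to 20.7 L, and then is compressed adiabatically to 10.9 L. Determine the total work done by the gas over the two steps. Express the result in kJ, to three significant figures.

Step 1 (isothermal): W = P₁V₁ ln(V₂/V₁) = (7917) ln(20.7/39) = -5015 J.
After step 1: P = 382.5 kPa, V = 20.7 L, T = 336 K.
Step 2 (adiabatic): W = (P₁V₁ − P₂V₂)/(γ−1) = (7917 − 10232)/0.4 = -5789 J.
W_total = -5015 − 5789 = -10803 J.

W_total ≈ -10.8 kJ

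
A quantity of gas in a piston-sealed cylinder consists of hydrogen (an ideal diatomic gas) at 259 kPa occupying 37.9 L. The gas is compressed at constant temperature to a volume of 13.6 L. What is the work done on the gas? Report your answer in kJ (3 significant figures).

W ≈ 10.1 kJ

Isothermal: W = nRT ln(V₂/V₁) = P₁V₁ ln(V₂/V₁).
P₁V₁ = (259 kPa)(37.9 L) = 9816 J.
W = 9816 × ln(13.6/37.9) = 9816 × -1.025
W_by_gas = -10060 J; work on gas = −W_by = 10060 J.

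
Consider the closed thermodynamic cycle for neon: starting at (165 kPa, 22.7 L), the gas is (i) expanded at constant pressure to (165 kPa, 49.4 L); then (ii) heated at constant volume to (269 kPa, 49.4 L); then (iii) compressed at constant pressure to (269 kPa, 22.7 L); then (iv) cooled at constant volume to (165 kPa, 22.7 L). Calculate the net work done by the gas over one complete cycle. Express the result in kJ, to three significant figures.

W_net ≈ -2.78 kJ

Constant-volume legs do no work.
W(i) = (165)(49.4 − 22.7) = 4406 J; W(iii) = (269)(22.7 − 49.4) = -7182 J.
W_net = 4406 − 7182 = -2777 J (the counter-clockwise enclosed area).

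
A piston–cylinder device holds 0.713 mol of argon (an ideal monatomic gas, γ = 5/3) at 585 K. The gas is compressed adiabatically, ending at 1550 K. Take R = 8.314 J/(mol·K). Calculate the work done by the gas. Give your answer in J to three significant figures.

Adiabatic ⇒ Q = 0, so W_by = −ΔU = nCᵥ(T₁ − T₂).
Cᵥ = 3R/2 = 12.47 J/(mol·K).
W = (0.713)(12.47)(585 − 1550) = -8581 J.

W ≈ -8580 J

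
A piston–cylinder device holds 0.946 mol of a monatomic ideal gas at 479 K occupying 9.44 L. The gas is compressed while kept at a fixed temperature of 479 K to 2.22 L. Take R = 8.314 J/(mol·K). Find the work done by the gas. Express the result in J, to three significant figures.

W ≈ -5450 J

Isothermal: W = nRT ln(V₂/V₁).
W = (0.946)(8.314)(479) × ln(2.22/9.44)
  = 3767 × -1.447
W_by_gas = -5453 J.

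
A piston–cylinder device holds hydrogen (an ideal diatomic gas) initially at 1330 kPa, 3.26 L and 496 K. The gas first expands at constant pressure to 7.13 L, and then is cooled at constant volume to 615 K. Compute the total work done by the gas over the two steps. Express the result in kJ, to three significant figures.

W_total ≈ 5.15 kJ

Step 1 (isobaric): W = PΔV = (1330 kPa)(7.13 − 3.26 L) = 5147 J.
Step 2 (isochoric): W = 0 (constant volume).
W_total = 5147 + 0 = 5147 J.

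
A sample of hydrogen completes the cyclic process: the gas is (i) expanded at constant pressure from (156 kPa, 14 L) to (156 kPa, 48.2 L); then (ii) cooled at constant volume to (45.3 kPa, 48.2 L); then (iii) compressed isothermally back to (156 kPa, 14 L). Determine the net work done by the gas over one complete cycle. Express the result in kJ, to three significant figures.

W_net ≈ 2.64 kJ

Leg (i): W = PΔV = (156)(48.2 − 14) = 5335 J.
Leg (ii): W = 0.
Leg (iii): W = PᵢVᵢ ln(V_f/Vᵢ) = (2183) ln(14/48.2) = -2699 J.
W_net = 5335 − 2699 = 2636 J.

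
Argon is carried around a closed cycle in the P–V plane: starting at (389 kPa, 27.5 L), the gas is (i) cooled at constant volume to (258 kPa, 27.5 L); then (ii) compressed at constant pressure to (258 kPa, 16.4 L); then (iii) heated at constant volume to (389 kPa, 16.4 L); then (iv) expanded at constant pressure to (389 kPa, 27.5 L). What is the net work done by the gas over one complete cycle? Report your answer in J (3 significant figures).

W_net ≈ 1450 J

Constant-volume legs do no work.
W(ii) = (258)(16.4 − 27.5) = -2864 J; W(iv) = (389)(27.5 − 16.4) = 4318 J.
W_net = -2864 + 4318 = 1454 J (the clockwise enclosed area).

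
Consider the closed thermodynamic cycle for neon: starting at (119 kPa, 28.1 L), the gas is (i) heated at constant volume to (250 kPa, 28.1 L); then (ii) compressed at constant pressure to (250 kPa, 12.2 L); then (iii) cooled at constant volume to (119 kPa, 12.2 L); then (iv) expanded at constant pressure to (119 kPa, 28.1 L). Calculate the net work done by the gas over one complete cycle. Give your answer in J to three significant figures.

W_net ≈ -2080 J

Constant-volume legs do no work.
W(ii) = (250)(12.2 − 28.1) = -3975 J; W(iv) = (119)(28.1 − 12.2) = 1892 J.
W_net = -3975 + 1892 = -2083 J (the counter-clockwise enclosed area).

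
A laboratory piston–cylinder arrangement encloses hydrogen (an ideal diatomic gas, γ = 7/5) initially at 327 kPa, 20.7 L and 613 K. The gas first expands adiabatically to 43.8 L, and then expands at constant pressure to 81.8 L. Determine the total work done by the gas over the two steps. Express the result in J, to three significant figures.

W_total ≈ 8730 J

Step 1 (adiabatic): W = (P₁V₁ − P₂V₂)/(γ−1) = (6769 − 5016)/0.4 = 4383 J.
After step 1: P = 114.5 kPa, V = 43.8 L, T = 454.2 K.
Step 2 (isobaric): W = PΔV = (114.5 kPa)(81.8 − 43.8 L) = 4351 J.
W_total = 4383 + 4351 = 8735 J.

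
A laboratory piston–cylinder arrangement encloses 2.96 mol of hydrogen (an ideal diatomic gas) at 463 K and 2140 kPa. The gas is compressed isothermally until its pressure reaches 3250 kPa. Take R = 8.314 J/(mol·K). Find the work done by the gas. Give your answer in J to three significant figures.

W ≈ -4760 J

Isothermal process: W = nRT ln(V₂/V₁) = nRT ln(P₁/P₂).
W = (2.96)(8.314)(463) × ln(2140/3250)
  = 11394 × ln(0.6585) = 11394 × -0.4178
W_by_gas = -4761 J.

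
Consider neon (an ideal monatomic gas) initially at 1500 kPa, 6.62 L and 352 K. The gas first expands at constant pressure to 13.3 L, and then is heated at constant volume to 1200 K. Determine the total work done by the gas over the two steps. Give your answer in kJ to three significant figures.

W_total ≈ 10.0 kJ

Step 1 (isobaric): W = PΔV = (1500 kPa)(13.3 − 6.62 L) = 10020 J.
Step 2 (isochoric): W = 0 (constant volume).
W_total = 10020 + 0 = 10020 J.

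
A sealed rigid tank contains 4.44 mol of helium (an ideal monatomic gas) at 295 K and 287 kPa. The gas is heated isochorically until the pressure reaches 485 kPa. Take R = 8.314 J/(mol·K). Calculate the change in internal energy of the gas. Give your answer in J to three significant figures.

Constant volume ⇒ W = 0, so Q = ΔU = nCᵥΔT with Cᵥ = 3R/2 = 12.47 J/(mol·K).
At constant V, T₂/T₁ = P₂/P₁ ⇒ ΔT = T₁(P₂/P₁ − 1) = 295·(485/287 − 1) = 203.5 K.
ΔU = (4.44)(12.47)(203.5) = 11269 J.

ΔU ≈ 11300 J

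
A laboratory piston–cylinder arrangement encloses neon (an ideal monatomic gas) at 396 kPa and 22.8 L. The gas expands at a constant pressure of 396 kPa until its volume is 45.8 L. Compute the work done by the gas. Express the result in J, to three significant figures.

W ≈ 9110 J

Isobaric: W = P ΔV.
W = (396 kPa)(45.8 − 22.8 L) = (396)(23) = 9108 J.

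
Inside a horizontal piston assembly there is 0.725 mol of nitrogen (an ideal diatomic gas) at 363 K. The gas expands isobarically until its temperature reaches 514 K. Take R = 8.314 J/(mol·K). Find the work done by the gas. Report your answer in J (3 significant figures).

W ≈ 910 J

Isobaric: W = P ΔV = nR ΔT.
W = (0.725)(8.314)(514 − 363) = 910.2 J.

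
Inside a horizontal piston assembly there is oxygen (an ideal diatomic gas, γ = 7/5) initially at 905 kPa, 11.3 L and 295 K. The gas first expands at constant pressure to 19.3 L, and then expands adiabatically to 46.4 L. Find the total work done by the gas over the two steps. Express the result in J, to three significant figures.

Step 1 (isobaric): W = PΔV = (905 kPa)(19.3 − 11.3 L) = 7240 J.
After step 1: P = 905 kPa, V = 19.3 L, T = 503.8 K.
Step 2 (adiabatic): W = (P₁V₁ − P₂V₂)/(γ−1) = (17466 − 12298)/0.4 = 12922 J.
W_total = 7240 + 12922 = 20162 J.

W_total ≈ 20200 J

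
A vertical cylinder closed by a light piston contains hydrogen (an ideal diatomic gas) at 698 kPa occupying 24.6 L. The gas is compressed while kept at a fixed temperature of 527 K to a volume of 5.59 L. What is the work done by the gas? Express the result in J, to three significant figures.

W ≈ -25400 J

Isothermal: W = nRT ln(V₂/V₁) = P₁V₁ ln(V₂/V₁).
P₁V₁ = (698 kPa)(24.6 L) = 17171 J.
W = 17171 × ln(5.59/24.6) = 17171 × -1.482
W_by_gas = -25443 J.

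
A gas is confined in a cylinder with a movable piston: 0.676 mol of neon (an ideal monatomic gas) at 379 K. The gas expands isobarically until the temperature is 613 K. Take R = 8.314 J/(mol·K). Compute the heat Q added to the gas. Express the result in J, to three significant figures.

Q ≈ 3290 J

Isobaric: W = nRΔT = (0.676)(8.314)(234) = 1315 J.
ΔU = nCᵥΔT with Cᵥ = 3R/2: ΔU = (0.676)(12.47)(234) = 1973 J.
Q = ΔU + W = 1973 + 1315 = 3288 J.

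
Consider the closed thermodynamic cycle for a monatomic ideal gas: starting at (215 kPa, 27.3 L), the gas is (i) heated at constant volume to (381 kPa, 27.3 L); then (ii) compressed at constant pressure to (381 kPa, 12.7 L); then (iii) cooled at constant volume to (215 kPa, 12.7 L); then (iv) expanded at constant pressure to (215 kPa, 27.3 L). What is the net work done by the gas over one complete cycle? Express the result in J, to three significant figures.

W_net ≈ -2420 J

Constant-volume legs do no work.
W(ii) = (381)(12.7 − 27.3) = -5563 J; W(iv) = (215)(27.3 − 12.7) = 3139 J.
W_net = -5563 + 3139 = -2424 J (the counter-clockwise enclosed area).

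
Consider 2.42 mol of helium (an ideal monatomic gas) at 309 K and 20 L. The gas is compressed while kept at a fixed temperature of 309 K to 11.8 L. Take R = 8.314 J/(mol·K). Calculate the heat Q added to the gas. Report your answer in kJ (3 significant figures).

Q ≈ -3.28 kJ

Isothermal ⇒ ΔU = 0, so Q = W = nRT ln(V₂/V₁).
Q = (2.42)(8.314)(309) ln(11.8/20) = 6217 × -0.5276 = -3280 J.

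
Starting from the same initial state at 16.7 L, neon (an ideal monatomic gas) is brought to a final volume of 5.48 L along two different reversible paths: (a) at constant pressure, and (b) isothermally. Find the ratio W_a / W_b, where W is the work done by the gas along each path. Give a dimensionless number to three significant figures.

Path (a) isobaric: W = P₁(V₂ − V₁) → W_a/(P₁V₁) = -0.6719.
Path (b) isothermal: W = P₁V₁ ln(V₂/V₁) → W_b/(P₁V₁) = -1.114.
W_a / W_b = -0.6719 / -1.114 = 0.6029.

W_a / W_b ≈ 0.603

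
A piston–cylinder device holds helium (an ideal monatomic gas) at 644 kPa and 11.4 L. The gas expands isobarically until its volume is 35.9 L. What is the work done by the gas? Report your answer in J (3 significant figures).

W ≈ 15800 J

Isobaric: W = P ΔV.
W = (644 kPa)(35.9 − 11.4 L) = (644)(24.5) = 15778 J.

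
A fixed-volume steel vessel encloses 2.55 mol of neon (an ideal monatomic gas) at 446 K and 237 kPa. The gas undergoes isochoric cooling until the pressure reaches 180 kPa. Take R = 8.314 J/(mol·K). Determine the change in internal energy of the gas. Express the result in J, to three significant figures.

Constant volume ⇒ W = 0, so Q = ΔU = nCᵥΔT with Cᵥ = 3R/2 = 12.47 J/(mol·K).
At constant V, T₂/T₁ = P₂/P₁ ⇒ ΔT = T₁(P₂/P₁ − 1) = 446·(180/237 − 1) = -107.3 K.
ΔU = (2.55)(12.47)(-107.3) = -3411 J.

ΔU ≈ -3410 J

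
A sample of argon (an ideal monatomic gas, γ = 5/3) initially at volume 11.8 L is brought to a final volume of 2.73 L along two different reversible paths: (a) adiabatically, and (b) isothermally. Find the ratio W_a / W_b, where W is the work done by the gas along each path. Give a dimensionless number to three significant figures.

Path (a) adiabatic: W = P₁V₁(1 − (V₁/V₂)^(γ−1))/(γ−1) → W_a/(P₁V₁) = -2.48.
Path (b) isothermal: W = P₁V₁ ln(V₂/V₁) → W_b/(P₁V₁) = -1.464.
W_a / W_b = -2.48 / -1.464 = 1.694.

W_a / W_b ≈ 1.69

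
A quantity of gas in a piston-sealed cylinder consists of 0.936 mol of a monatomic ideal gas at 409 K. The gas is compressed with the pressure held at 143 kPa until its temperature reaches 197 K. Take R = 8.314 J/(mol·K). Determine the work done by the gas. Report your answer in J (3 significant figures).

Isobaric: W = P ΔV = nR ΔT.
W = (0.936)(8.314)(197 − 409) = -1650 J.

W ≈ -1650 J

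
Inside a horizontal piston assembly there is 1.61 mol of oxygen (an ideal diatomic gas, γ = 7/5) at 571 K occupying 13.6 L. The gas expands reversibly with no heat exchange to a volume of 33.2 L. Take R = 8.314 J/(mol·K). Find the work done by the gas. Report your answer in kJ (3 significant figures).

W ≈ 5.74 kJ

Adiabatic: TV^(γ−1) = const with γ = 7/5.
T₂ = T₁ (V₁/V₂)^(γ−1) = 571 × (13.6/33.2)^0.4 = 571 × 0.6998 = 399.6 K.
W_by = nCᵥ(T₁ − T₂) = (1.61)(20.79)(571 − 399.6) = 5737 J.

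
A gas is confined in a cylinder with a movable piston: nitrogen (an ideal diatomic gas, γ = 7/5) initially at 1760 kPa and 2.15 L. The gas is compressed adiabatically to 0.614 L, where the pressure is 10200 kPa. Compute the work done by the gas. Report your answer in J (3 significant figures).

W ≈ -6200 J

Adiabatic: W = (P₁V₁ − P₂V₂)/(γ − 1) with γ = 7/5.
P₁V₁ = 3784 J, P₂V₂ = 6263 J.
W = (3784 − 6263) / 0.4 = -6197 J.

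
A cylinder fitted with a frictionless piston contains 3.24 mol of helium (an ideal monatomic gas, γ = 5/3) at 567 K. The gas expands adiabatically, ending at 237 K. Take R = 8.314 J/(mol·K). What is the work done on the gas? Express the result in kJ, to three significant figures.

Adiabatic ⇒ Q = 0, so W_by = −ΔU = nCᵥ(T₁ − T₂).
Cᵥ = 3R/2 = 12.47 J/(mol·K).
W = (3.24)(12.47)(567 − 237) = 13334 J.
Work on gas = −W_by = -13334 J.

W ≈ -13.3 kJ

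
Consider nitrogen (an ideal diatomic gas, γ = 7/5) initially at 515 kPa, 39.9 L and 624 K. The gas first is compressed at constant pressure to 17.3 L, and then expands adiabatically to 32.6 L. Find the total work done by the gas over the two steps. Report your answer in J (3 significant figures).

W_total ≈ -6650 J

Step 1 (isobaric): W = PΔV = (515 kPa)(17.3 − 39.9 L) = -11639 J.
After step 1: P = 515 kPa, V = 17.3 L, T = 270.6 K.
Step 2 (adiabatic): W = (P₁V₁ − P₂V₂)/(γ−1) = (8910 − 6915)/0.4 = 4987 J.
W_total = -11639 + 4987 = -6652 J.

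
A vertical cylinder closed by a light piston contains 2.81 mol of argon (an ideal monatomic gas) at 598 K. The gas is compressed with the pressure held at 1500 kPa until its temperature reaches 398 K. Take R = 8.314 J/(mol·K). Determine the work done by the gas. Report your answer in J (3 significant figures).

Isobaric: W = P ΔV = nR ΔT.
W = (2.81)(8.314)(398 − 598) = -4672 J.

W ≈ -4670 J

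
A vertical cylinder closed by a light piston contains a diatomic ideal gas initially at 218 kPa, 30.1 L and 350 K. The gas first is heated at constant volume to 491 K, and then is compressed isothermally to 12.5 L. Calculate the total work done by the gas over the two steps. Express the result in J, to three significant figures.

Step 1 (isochoric): W = 0 (constant volume).
After step 1: P = 305.8 kPa (V unchanged).
Step 2 (isothermal): W = P₁V₁ ln(V₂/V₁) = (9205) ln(12.5/30.1) = -8090 J.
W_total = 0 − 8090 = -8090 J.

W_total ≈ -8090 J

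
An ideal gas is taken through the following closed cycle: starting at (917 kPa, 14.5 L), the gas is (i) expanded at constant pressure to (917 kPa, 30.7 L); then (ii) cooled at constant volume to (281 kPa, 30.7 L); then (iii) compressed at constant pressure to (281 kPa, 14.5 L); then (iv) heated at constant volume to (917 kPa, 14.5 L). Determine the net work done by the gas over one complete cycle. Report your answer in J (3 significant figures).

W_net ≈ 10300 J

Constant-volume legs do no work.
W(i) = (917)(30.7 − 14.5) = 14855 J; W(iii) = (281)(14.5 − 30.7) = -4552 J.
W_net = 14855 − 4552 = 10303 J (the clockwise enclosed area).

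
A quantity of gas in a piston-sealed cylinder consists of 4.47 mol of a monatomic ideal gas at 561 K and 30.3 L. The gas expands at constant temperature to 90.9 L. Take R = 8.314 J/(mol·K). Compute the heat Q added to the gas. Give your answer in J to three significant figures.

Isothermal ⇒ ΔU = 0, so Q = W = nRT ln(V₂/V₁).
Q = (4.47)(8.314)(561) ln(90.9/30.3) = 20849 × 1.099 = 22905 J.

Q ≈ 22900 J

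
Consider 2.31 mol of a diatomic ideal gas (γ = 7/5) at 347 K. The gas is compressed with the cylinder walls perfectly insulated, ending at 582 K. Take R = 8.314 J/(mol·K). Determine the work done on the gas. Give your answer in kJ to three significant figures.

Adiabatic ⇒ Q = 0, so W_by = −ΔU = nCᵥ(T₁ − T₂).
Cᵥ = 5R/2 = 20.79 J/(mol·K).
W = (2.31)(20.79)(347 − 582) = -11283 J.
Work on gas = −W_by = 11283 J.

W ≈ 11.3 kJ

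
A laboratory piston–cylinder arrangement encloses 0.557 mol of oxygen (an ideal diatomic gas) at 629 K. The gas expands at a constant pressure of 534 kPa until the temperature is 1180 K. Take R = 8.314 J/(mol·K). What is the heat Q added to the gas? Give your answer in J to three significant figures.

Q ≈ 8930 J

Isobaric: W = nRΔT = (0.557)(8.314)(551) = 2552 J.
ΔU = nCᵥΔT with Cᵥ = 5R/2: ΔU = (0.557)(20.79)(551) = 6379 J.
Q = ΔU + W = 6379 + 2552 = 8931 J.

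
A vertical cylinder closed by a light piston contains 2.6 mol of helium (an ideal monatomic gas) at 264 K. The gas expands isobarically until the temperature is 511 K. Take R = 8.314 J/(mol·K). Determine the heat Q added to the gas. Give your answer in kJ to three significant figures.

Q ≈ 13.3 kJ

Isobaric: W = nRΔT = (2.6)(8.314)(247) = 5339 J.
ΔU = nCᵥΔT with Cᵥ = 3R/2: ΔU = (2.6)(12.47)(247) = 8009 J.
Q = ΔU + W = 8009 + 5339 = 13348 J.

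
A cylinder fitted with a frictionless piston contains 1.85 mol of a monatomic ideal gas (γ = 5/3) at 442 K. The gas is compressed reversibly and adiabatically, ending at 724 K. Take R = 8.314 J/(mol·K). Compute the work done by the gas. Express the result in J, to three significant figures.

Adiabatic ⇒ Q = 0, so W_by = −ΔU = nCᵥ(T₁ − T₂).
Cᵥ = 3R/2 = 12.47 J/(mol·K).
W = (1.85)(12.47)(442 − 724) = -6506 J.

W ≈ -6510 J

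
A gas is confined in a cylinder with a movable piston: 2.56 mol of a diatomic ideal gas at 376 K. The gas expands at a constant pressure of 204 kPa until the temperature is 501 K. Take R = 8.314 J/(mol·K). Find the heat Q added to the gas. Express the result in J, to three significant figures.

Isobaric: W = nRΔT = (2.56)(8.314)(125) = 2660 J.
ΔU = nCᵥΔT with Cᵥ = 5R/2: ΔU = (2.56)(20.79)(125) = 6651 J.
Q = ΔU + W = 6651 + 2660 = 9312 J.

Q ≈ 9310 J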